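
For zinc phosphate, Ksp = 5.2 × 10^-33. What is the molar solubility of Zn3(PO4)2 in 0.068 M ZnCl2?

Zn3(PO4)2(s) ⇌ 3 Zn^2+ + 2 PO4^3-
Ksp = [Zn^2+]^3[PO4^3-]^2
If s mol/L dissolves here, [Zn^2+] = 0.068 + 3s ≈ 0.068, [PO4^3-] = 2s (common-ion effect: Zn^2+ is already 0.068 M).
Ksp ≈ (0.068)^3 × (2s)^2
s = 2.0 x 10^-15 M
Check: 3s = 6.1 × 10^-15 ≪ 0.068, so the approximation is valid.

s = 2.0 x 10^-15 M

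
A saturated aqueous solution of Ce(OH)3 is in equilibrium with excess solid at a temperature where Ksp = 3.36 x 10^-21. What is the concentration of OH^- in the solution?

Ce(OH)3(s) ⇌ Ce^3+ + 3 OH^-
Ksp = [Ce^3+][OH^-]^3
If s mol/L of Ce(OH)3 dissolves, [Ce^3+] = s and [OH^-] = 3s.
So Ksp = s × (3s)^3 = 27s^4
s = (3.36 x 10^-21 / 27)^(1/4) = 3.340 x 10^-6 M
[OH^-] = 3s = 1.00 × 10^-5 M

[OH^-] ≈ 1.00 × 10^-5 M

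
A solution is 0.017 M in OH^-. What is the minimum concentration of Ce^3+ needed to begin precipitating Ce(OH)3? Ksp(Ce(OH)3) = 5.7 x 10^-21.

[Ce^3+] ≈ 1.2 × 10^-15 M

Ce(OH)3(s) ⇌ Ce^3+ + 3 OH^-
Ksp = [Ce^3+][OH^-]^3
Precipitation begins when Q = Ksp. With [OH^-] = 0.017 M:
5.7 x 10^-21 = (0.017)^3 × [Ce^3+]
[Ce^3+] = (5.7 x 10^-21 / 4.91 × 10^-6) = 1.2 × 10^-15 M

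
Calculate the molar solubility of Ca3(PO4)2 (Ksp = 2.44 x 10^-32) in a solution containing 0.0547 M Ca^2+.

6.10 x 10^-15 M

Ca3(PO4)2(s) ⇌ 3 Ca^2+(aq) + 2 PO4^3-(aq)
Ksp = [Ca^2+]^3[PO4^3-]^2
Let s = moles of Ca3(PO4)2 that dissolve per litre. [Ca^2+] = 0.0547 + 3s ≈ 0.0547, [PO4^3-] = 2s (common-ion effect: Ca^2+ is already 0.0547 M).
Ksp ≈ (0.0547)^3 × (2s)^2
s = 6.10 × 10^-15 M
Check: 3s = 1.8 × 10^-14 ≪ 0.0547, so the approximation is valid.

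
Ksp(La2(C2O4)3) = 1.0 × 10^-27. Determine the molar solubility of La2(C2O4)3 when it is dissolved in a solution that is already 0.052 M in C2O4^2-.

1.3 × 10^-12 M

La2(C2O4)3(s) <=> 2 La^3+ + 3 C2O4^2-
Ksp = [La^3+]^2[C2O4^2-]^3
Let s be the molar solubility in this solution. [La^3+] = 2s, [C2O4^2-] = 0.052 + 3s ≈ 0.052 (since the C2O4^2- already present dominates).
Ksp ≈ (2s)^2 × (0.052)^3
s = 1.3 × 10^-12 M
Check: 3s = 4.0 × 10^-12 ≪ 0.052, so the approximation is valid.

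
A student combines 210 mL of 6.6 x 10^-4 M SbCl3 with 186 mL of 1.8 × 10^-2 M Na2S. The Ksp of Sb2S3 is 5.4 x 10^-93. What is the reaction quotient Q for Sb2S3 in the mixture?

Total volume = 210 + 186 = 396 mL.
[Sb^3+] = 6.6 x 10^-4 × (210/396) = 3.50 × 10^-4 M
[S^2-] = 1.8 x 10^-2 × (186/396) = 8.45 × 10^-3 M
Sb2S3(s) ⇌ 2 Sb^3+(aq) + 3 S^2-(aq), so Q = [Sb^3+]^2[S^2-]^3
Q = (3.50 × 10^-4)^2(8.45 × 10^-3)^3 = 7.4 × 10^-14
Q > Ksp, so Sb2S3 will precipitate.

7.4e-14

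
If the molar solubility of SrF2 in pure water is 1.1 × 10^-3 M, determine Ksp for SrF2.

5.3e-9

SrF2(s) ⇌ Sr^2+ + 2 F^-
For each mole of SrF2 that dissolves: [Sr^2+] = s, [F^-] = 2s.
Ksp = [Sr^2+][F^-]^2
So Ksp = s × (2s)^2 = 4s^3
Ksp = 4 × (1.1 × 10^-3)^3 = 5.3 x 10^-9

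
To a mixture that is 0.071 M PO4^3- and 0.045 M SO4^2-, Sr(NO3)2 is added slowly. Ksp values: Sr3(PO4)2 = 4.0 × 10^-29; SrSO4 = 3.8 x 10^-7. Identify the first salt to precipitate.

Sr3(PO4)2

Precipitation of each salt starts when its ion product equals its Ksp.
For Sr3(PO4)2: 4.0 × 10^-29 = (0.071)^2 × [Sr^2+]^3  ⇒  [Sr^2+] = 2.0 × 10^-9 M.
For SrSO4: 3.8 x 10^-7 = 0.045 × [Sr^2+]  ⇒  [Sr^2+] = 8.4 × 10^-6 M.
The salt with the lower threshold [Sr^2+] precipitates first: Sr3(PO4)2.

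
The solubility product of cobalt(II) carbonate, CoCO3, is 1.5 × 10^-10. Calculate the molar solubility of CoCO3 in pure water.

s ≈ 1.2e-5 M

CoCO3(s) ⇌ Co^2+ + CO3^2-
Ksp = [Co^2+][CO3^2-]
For each mole of CoCO3 that dissolves: [Co^2+] = s, [CO3^2-] = s.
Ksp = s × s = s^2
s = √(1.5 × 10^-10) = 1.2 x 10^-5 M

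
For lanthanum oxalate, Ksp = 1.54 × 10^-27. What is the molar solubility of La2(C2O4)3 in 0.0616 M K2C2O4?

1.28 × 10^-12 M

La2(C2O4)3(s) ⇌ 2 La^3+ + 3 C2O4^2-
Ksp = [La^3+]^2[C2O4^2-]^3
If s mol/L dissolves here, [La^3+] = 2s, [C2O4^2-] = 0.0616 + 3s ≈ 0.0616 (common-ion effect: C2O4^2- is already 0.0616 M).
Ksp ≈ (2s)^2 × (0.0616)^3
s = 1.28 x 10^-12 M
Check: 3s = 3.9 × 10^-12 ≪ 0.0616, so the approximation is valid.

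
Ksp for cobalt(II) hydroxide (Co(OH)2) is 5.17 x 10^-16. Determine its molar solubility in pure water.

s = 5.06e-6 M

Co(OH)2(s) ⇌ Co^2+ + 2 OH^-
Ksp = [Co^2+][OH^-]^2
For each mole of Co(OH)2 that dissolves: [Co^2+] = s, [OH^-] = 2s.
So Ksp = s × (2s)^2 = 4s^3
Solving, s = (5.17 x 10^-16/4)^(1/3) = 5.06 × 10^-6 M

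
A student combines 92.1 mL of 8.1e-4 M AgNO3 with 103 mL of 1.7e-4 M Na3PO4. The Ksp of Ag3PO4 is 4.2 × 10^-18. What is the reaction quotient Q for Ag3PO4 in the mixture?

Total volume = 92.1 + 103 = 195.1 mL.
[Ag^+] = 8.1 x 10^-4 × (92.1/195.1) = 3.82 x 10^-4 M
[PO4^3-] = 1.7 × 10^-4 × (103/195.1) = 8.97 × 10^-5 M
Ag3PO4(s) <=> 3 Ag^+ + PO4^3-, so Q = [Ag^+]^3[PO4^3-]
Q = (3.82 x 10^-4)^3(8.97 × 10^-5) = 5.0 × 10^-15
Q > Ksp, so Ag3PO4 will precipitate.

5.0e-15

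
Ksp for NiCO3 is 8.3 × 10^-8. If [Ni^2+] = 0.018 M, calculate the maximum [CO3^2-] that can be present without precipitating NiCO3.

4.6e-6 M

NiCO3(s) ⇌ Ni^2+(aq) + CO3^2-(aq)
Ksp = [Ni^2+][CO3^2-]
Precipitation begins when Q = Ksp. With [Ni^2+] = 0.018 M:
8.3 × 10^-8 = (0.018) × [CO3^2-]
[CO3^2-] = (8.3 × 10^-8 / 1.8 x 10^-2) = 4.6 × 10^-6 M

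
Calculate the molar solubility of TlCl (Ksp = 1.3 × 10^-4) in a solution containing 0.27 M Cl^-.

s = 4.8e-4 M

TlCl(s) <=> Tl^+ + Cl^-
Ksp = [Tl^+][Cl^-]
If s mol/L dissolves here, [Tl^+] = s, [Cl^-] = 0.27 + s ≈ 0.27 (Ksp is small, so little additional dissolves).
Ksp ≈ s × 0.27
s = 4.8 x 10^-4 M
Check: s = 4.8 x 10^-4 ≪ 0.27, so the approximation is valid.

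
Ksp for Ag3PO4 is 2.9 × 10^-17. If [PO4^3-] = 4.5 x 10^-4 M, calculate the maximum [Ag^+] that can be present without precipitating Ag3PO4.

4.0e-5 M

Ag3PO4(s) <=> 3 Ag^+(aq) + PO4^3-(aq)
Ksp = [Ag^+]^3[PO4^3-]
Precipitation begins when Q = Ksp. With [PO4^3-] = 4.5 x 10^-4 M:
2.9 × 10^-17 = (4.5 x 10^-4) × [Ag^+]^3
[Ag^+] = (2.9 × 10^-17 / 4.5 × 10^-4)^(1/3) = 4.0 × 10^-5 M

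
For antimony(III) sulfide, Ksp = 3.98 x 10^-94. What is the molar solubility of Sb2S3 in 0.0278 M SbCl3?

s = 2.67 x 10^-31 M

Sb2S3(s) <=> 2 Sb^3+(aq) + 3 S^2-(aq)
Ksp = [Sb^3+]^2[S^2-]^3
Let s be the molar solubility in this solution. [Sb^3+] = 0.0278 + 2s ≈ 0.0278, [S^2-] = 3s (Ksp is small, so little additional dissolves).
Ksp ≈ (0.0278)^2 × (3s)^3
s = 2.67 × 10^-31 M
Check: 2s = 5.3 × 10^-31 ≪ 0.0278, so the approximation is valid.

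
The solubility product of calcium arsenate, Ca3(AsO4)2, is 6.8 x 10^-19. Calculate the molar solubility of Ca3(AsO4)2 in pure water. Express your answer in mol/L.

Ca3(AsO4)2(s) ⇌ 3 Ca^2+ + 2 AsO4^3-
Ksp = [Ca^2+]^3[AsO4^3-]^2
If s mol/L of Ca3(AsO4)2 dissolves, [Ca^2+] = 3s and [AsO4^3-] = 2s.
Ksp = (3s)^3(2s)^2 = 108s^5
s = (6.8 x 10^-19 / 108)^(1/5) = 9.1 × 10^-5 M

9.1e-5 M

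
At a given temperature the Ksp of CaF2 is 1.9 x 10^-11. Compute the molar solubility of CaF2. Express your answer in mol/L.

s ≈ 1.7e-4 M

CaF2(s) <=> Ca^2+ + 2 F^-
Ksp = [Ca^2+][F^-]^2
For each mole of CaF2 that dissolves: [Ca^2+] = s, [F^-] = 2s.
So Ksp = s × (2s)^2 = 4s^3
s^3 = 1.9 x 10^-11 / 4, so s = 1.7 × 10^-4 M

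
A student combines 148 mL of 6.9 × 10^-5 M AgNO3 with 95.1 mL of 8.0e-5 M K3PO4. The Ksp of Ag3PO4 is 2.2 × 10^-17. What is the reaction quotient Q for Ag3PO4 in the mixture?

Total volume = 148 + 95.1 = 243.1 mL.
[Ag^+] = 6.9 × 10^-5 × (148/243.1) = 4.20 x 10^-5 M
[PO4^3-] = 8.0 × 10^-5 × (95.1/243.1) = 3.13 × 10^-5 M
Ag3PO4(s) <=> 3 Ag^+ + PO4^3-, so Q = [Ag^+]^3[PO4^3-]
Q = (4.20 × 10^-5)^3(3.13 x 10^-5) = 2.3 x 10^-18
Q < Ksp, so no precipitate of Ag3PO4 forms.

2.3 x 10^-18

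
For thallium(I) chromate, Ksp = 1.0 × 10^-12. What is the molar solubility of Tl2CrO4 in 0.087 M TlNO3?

s = 1.3 x 10^-10 M

Tl2CrO4(s) ⇌ 2 Tl^+(aq) + CrO4^2-(aq)
Ksp = [Tl^+]^2[CrO4^2-]
Let s be the molar solubility in this solution. [Tl^+] = 0.087 + 2s ≈ 0.087, [CrO4^2-] = s (common-ion effect: Tl^+ is already 0.087 M).
Ksp ≈ (0.087)^2 × s
s = 1.3 × 10^-10 M
Check: 2s = 2.6 × 10^-10 ≪ 0.087, so the approximation is valid.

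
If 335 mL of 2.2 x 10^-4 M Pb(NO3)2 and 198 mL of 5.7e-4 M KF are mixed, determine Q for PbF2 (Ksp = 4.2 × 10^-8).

Total volume = 335 + 198 = 533 mL.
[Pb^2+] = 2.2 × 10^-4 × (335/533) = 1.38 × 10^-4 M
[F^-] = 5.7 × 10^-4 × (198/533) = 2.12 x 10^-4 M
PbF2(s) ⇌ Pb^2+(aq) + 2 F^-(aq), so Q = [Pb^2+][F^-]^2
Q = (1.38 × 10^-4)(2.12 x 10^-4)^2 = 6.2 × 10^-12
Q < Ksp, so no precipitate of PbF2 forms.

Q ≈ 6.2 x 10^-12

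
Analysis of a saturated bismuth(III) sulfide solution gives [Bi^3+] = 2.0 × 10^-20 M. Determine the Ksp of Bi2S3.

1.1 × 10^-98

Bi2S3(s) ⇌ 2 Bi^3+(aq) + 3 S^2-(aq)
Stoichiometry gives [S^2-] = (3/2)[Bi^3+] = 3.00 × 10^-20 M.
Ksp = [Bi^3+]^2[S^2-]^3
Ksp = (2.0 x 10^-20)^2 × (3.00 x 10^-20)^3 = 1.1 × 10^-98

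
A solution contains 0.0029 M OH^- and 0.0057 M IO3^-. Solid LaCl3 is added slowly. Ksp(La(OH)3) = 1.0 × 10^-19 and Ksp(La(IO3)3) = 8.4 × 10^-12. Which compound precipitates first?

Each salt begins to precipitate when Q = Ksp, i.e. when [La^3+] reaches its threshold.
For La(OH)3: 1.0 × 10^-19 = (0.0029)^3 × [La^3+]  ⇒  [La^3+] = 4.1 × 10^-12 M.
For La(IO3)3: 8.4 × 10^-12 = (0.0057)^3 × [La^3+]  ⇒  [La^3+] = 4.5 × 10^-5 M.
The salt with the lower threshold [La^3+] precipitates first: La(OH)3.

La(OH)3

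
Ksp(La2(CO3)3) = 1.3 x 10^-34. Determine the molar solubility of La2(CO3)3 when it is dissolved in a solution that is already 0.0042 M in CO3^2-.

2.1e-14 M

La2(CO3)3(s) ⇌ 2 La^3+ + 3 CO3^2-
Ksp = [La^3+]^2[CO3^2-]^3
Let s = moles of La2(CO3)3 that dissolve per litre. [La^3+] = 2s, [CO3^2-] = 0.0042 + 3s ≈ 0.0042 (Ksp is small, so little additional dissolves).
Ksp ≈ (2s)^2 × (0.0042)^3
s = 2.1 x 10^-14 M
Check: 3s = 6.3 × 10^-14 ≪ 0.0042, so the approximation is valid.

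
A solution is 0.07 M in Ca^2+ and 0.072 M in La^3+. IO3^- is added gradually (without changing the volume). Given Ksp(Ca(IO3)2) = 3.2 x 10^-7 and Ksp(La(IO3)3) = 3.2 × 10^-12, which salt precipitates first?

Each salt begins to precipitate when Q = Ksp, i.e. when [IO3^-] reaches its threshold.
For Ca(IO3)2: 3.2 x 10^-7 = 0.07 × [IO3^-]^2  ⇒  [IO3^-] = 2.1 × 10^-3 M.
For La(IO3)3: 3.2 × 10^-12 = 0.072 × [IO3^-]^3  ⇒  [IO3^-] = 3.5 × 10^-4 M.
The salt with the lower threshold [IO3^-] precipitates first: La(IO3)3.

La(IO3)3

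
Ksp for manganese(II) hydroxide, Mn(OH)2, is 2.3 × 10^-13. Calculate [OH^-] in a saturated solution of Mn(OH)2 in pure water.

[OH^-] ≈ 7.7 × 10^-5 M

Mn(OH)2(s) ⇌ Mn^2+ + 2 OH^-
Ksp = [Mn^2+][OH^-]^2
Let s = molar solubility. Then [Mn^2+] = s and [OH^-] = 2s.
Ksp = s(2s)^2 = 4s^3
Solving, s = (2.3 × 10^-13/4)^(1/3) = 3.86 × 10^-5 M
[OH^-] = 2s = 7.7 x 10^-5 M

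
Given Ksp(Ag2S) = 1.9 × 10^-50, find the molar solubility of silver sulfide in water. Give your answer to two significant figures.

s = 1.7 x 10^-17 M

Ag2S(s) ⇌ 2 Ag^+(aq) + S^2-(aq)
Ksp = [Ag^+]^2[S^2-]
Let s = molar solubility. Then [Ag^+] = 2s and [S^2-] = s.
Ksp = (2s)^2s = 4s^3
s = (1.9 × 10^-50 / 4)^(1/3) = 1.7 × 10^-17 M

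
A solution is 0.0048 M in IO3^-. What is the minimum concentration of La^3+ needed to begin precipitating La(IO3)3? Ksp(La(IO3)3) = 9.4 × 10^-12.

La(IO3)3(s) ⇌ La^3+ + 3 IO3^-
Ksp = [La^3+][IO3^-]^3
Precipitation begins when Q = Ksp. With [IO3^-] = 0.0048 M:
9.4 × 10^-12 = (0.0048)^3 × [La^3+]
[La^3+] = (9.4 × 10^-12 / 1.11 x 10^-7) = 8.5 × 10^-5 M

[La^3+] = 8.5 × 10^-5 M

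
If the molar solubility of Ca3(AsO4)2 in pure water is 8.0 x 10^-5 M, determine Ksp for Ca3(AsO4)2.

Ksp ≈ 3.5 × 10^-19

Ca3(AsO4)2(s) <=> 3 Ca^2+ + 2 AsO4^3-
Let s = molar solubility. Then [Ca^2+] = 3s and [AsO4^3-] = 2s.
Ksp = [Ca^2+]^3[AsO4^3-]^2
Ksp = (3s)^3(2s)^2 = 108s^5
Ksp = 108 × (8.0 × 10^-5)^5 = 3.5 x 10^-19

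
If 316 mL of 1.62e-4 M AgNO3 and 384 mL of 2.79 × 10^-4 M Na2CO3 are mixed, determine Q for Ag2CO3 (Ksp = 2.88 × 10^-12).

Total volume = 316 + 384 = 700 mL.
[Ag^+] = 1.62 × 10^-4 × (316/700) = 7.313 × 10^-5 M
[CO3^2-] = 2.79 × 10^-4 × (384/700) = 1.531 x 10^-4 M
Ag2CO3(s) ⇌ 2 Ag^+ + CO3^2-, so Q = [Ag^+]^2[CO3^2-]
Q = (7.313 × 10^-5)^2(1.531 × 10^-4) = 8.19 x 10^-13
Q < Ksp, so no precipitate of Ag2CO3 forms.

Q = 8.19 × 10^-13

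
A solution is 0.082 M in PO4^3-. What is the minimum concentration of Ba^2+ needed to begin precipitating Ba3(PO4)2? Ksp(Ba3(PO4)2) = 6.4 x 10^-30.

9.8 x 10^-10 M

Ba3(PO4)2(s) ⇌ 3 Ba^2+ + 2 PO4^3-
Ksp = [Ba^2+]^3[PO4^3-]^2
Precipitation begins when Q = Ksp. With [PO4^3-] = 0.082 M:
6.4 x 10^-30 = (0.082)^2 × [Ba^2+]^3
[Ba^2+] = (6.4 x 10^-30 / 6.72 x 10^-3)^(1/3) = 9.8 × 10^-10 M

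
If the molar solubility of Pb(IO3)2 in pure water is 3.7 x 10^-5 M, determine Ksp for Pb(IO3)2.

Pb(IO3)2(s) ⇌ Pb^2+ + 2 IO3^-
Let s = molar solubility. Then [Pb^2+] = s and [IO3^-] = 2s.
Ksp = [Pb^2+][IO3^-]^2
Substituting: Ksp = s(2s)^2 = 4s^3
With s = 3.7 × 10^-5: Ksp = 2.0 × 10^-13

Ksp = 2.0 x 10^-13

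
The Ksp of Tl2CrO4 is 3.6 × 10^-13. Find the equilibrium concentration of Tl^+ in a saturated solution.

9.0 x 10^-5 M

Tl2CrO4(s) ⇌ 2 Tl^+ + CrO4^2-
Ksp = [Tl^+]^2[CrO4^2-]
For each mole of Tl2CrO4 that dissolves: [Tl^+] = 2s, [CrO4^2-] = s.
So Ksp = (2s)^2 × s = 4s^3
s^3 = 3.6 × 10^-13 / 4, so s = 4.48 × 10^-5 M
[Tl^+] = 2s = 9.0 × 10^-5 M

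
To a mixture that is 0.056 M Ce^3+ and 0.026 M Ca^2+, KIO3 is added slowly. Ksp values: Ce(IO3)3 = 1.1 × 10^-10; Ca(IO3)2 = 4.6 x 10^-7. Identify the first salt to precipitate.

Precipitation of each salt starts when its ion product equals its Ksp.
For Ce(IO3)3: 1.1 × 10^-10 = 0.056 × [IO3^-]^3  ⇒  [IO3^-] = 1.3 × 10^-3 M.
For Ca(IO3)2: 4.6 x 10^-7 = 0.026 × [IO3^-]^2  ⇒  [IO3^-] = 4.2 × 10^-3 M.
The salt with the lower threshold [IO3^-] precipitates first: Ce(IO3)3.

Ce(IO3)3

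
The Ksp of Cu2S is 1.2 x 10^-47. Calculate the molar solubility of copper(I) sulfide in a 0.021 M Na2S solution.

s = 1.2 × 10^-23 M

Cu2S(s) ⇌ 2 Cu^+(aq) + S^2-(aq)
Ksp = [Cu^+]^2[S^2-]
If s mol/L dissolves here, [Cu^+] = 2s, [S^2-] = 0.021 + s ≈ 0.021 (Ksp is small, so little additional dissolves).
Ksp ≈ (2s)^2 × 0.021
s = 1.2 x 10^-23 M
Check: s = 1.2 x 10^-23 ≪ 0.021, so the approximation is valid.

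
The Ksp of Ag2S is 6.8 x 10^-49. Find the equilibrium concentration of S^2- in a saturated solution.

Ag2S(s) <=> 2 Ag^+(aq) + S^2-(aq)
Ksp = [Ag^+]^2[S^2-]
If s mol/L of Ag2S dissolves, [Ag^+] = 2s and [S^2-] = s.
Ksp = (2s)^2s = 4s^3
Solving, s = (6.8 x 10^-49/4)^(1/3) = 5.54 × 10^-17 M
[S^2-] = s = 5.5 × 10^-17 M

5.5 × 10^-17 M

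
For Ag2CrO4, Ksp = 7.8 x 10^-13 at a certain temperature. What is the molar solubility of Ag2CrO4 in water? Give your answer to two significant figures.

s ≈ 5.8 x 10^-5 M

Ag2CrO4(s) ⇌ 2 Ag^+(aq) + CrO4^2-(aq)
Ksp = [Ag^+]^2[CrO4^2-]
With molar solubility s: [Ag^+] = 2s, [CrO4^2-] = s.
Ksp = (2s)^2s = 4s^3
Solving, s = (7.8 x 10^-13/4)^(1/3) = 5.8 x 10^-5 M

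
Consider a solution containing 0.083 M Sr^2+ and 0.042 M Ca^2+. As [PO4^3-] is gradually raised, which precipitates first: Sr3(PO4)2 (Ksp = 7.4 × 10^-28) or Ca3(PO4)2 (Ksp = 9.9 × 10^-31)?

Precipitation of each salt starts when its ion product equals its Ksp.
For Sr3(PO4)2: 7.4 × 10^-28 = (0.083)^3 × [PO4^3-]^2  ⇒  [PO4^3-] = 1.1 x 10^-12 M.
For Ca3(PO4)2: 9.9 × 10^-31 = (0.042)^3 × [PO4^3-]^2  ⇒  [PO4^3-] = 1.2 × 10^-13 M.
The salt with the lower threshold [PO4^3-] precipitates first: Ca3(PO4)2.

Ca3(PO4)2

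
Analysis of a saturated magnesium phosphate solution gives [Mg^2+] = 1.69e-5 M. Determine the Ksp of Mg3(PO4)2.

Mg3(PO4)2(s) ⇌ 3 Mg^2+(aq) + 2 PO4^3-(aq)
Stoichiometry gives [PO4^3-] = (2/3)[Mg^2+] = 1.127 x 10^-5 M.
Ksp = [Mg^2+]^3[PO4^3-]^2
Ksp = (1.69 × 10^-5)^3 × (1.127 x 10^-5)^2 = 6.13 × 10^-25

6.13e-25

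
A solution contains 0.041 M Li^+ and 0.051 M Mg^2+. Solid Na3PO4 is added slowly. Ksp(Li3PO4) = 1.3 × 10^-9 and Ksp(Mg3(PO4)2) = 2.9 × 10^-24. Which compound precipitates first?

Mg3(PO4)2

Precipitation of each salt starts when its ion product equals its Ksp.
For Li3PO4: 1.3 × 10^-9 = (0.041)^3 × [PO4^3-]  ⇒  [PO4^3-] = 1.9 × 10^-5 M.
For Mg3(PO4)2: 2.9 × 10^-24 = (0.051)^3 × [PO4^3-]^2  ⇒  [PO4^3-] = 1.5 × 10^-10 M.
The salt with the lower threshold [PO4^3-] precipitates first: Mg3(PO4)2.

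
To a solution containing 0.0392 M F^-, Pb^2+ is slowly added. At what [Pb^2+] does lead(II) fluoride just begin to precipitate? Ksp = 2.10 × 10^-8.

PbF2(s) ⇌ Pb^2+(aq) + 2 F^-(aq)
Ksp = [Pb^2+][F^-]^2
Precipitation begins when Q = Ksp. With [F^-] = 0.0392 M:
2.10 × 10^-8 = (0.0392)^2 × [Pb^2+]
[Pb^2+] = (2.10 × 10^-8 / 1.537 × 10^-3) = 1.37 × 10^-5 M

[Pb^2+] ≈ 1.37e-5 M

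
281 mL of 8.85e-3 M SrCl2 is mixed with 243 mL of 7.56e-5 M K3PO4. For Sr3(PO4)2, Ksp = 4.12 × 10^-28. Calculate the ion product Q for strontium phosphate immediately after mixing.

Q = 1.31 × 10^-16

Total volume = 281 + 243 = 524 mL.
[Sr^2+] = 8.85 × 10^-3 × (281/524) = 4.746 x 10^-3 M
[PO4^3-] = 7.56 × 10^-5 × (243/524) = 3.506 x 10^-5 M
Sr3(PO4)2(s) ⇌ 3 Sr^2+ + 2 PO4^3-, so Q = [Sr^2+]^3[PO4^3-]^2
Q = (4.746 × 10^-3)^3(3.506 x 10^-5)^2 = 1.31 × 10^-16
Q > Ksp, so Sr3(PO4)2 will precipitate.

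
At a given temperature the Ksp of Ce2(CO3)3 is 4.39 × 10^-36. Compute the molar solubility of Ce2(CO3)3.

Ce2(CO3)3(s) <=> 2 Ce^3+ + 3 CO3^2-
Ksp = [Ce^3+]^2[CO3^2-]^3
Let s = molar solubility. Then [Ce^3+] = 2s and [CO3^2-] = 3s.
Ksp = (2s)^2(3s)^3 = 108s^5
s = (4.39 × 10^-36 / 108)^(1/5) = 3.33 × 10^-8 M

3.33e-8 M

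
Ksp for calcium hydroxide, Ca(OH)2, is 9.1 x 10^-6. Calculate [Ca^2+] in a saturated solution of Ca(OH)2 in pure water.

1.3 x 10^-2 M

Ca(OH)2(s) ⇌ Ca^2+(aq) + 2 OH^-(aq)
Ksp = [Ca^2+][OH^-]^2
If s mol/L of Ca(OH)2 dissolves, [Ca^2+] = s and [OH^-] = 2s.
Substituting: Ksp = s(2s)^2 = 4s^3
Solving, s = (9.1 x 10^-6/4)^(1/3) = 1.32 x 10^-2 M
[Ca^2+] = s = 1.3 × 10^-2 M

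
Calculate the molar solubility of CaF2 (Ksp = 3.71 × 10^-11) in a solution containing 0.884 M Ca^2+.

s ≈ 3.24 × 10^-6 M

CaF2(s) <=> Ca^2+(aq) + 2 F^-(aq)
Ksp = [Ca^2+][F^-]^2
Let s = moles of CaF2 that dissolve per litre. [Ca^2+] = 0.884 + s ≈ 0.884, [F^-] = 2s (Ksp is small, so little additional dissolves).
Ksp ≈ 0.884 × (2s)^2
s = 3.24 × 10^-6 M
Check: s = 3.2 x 10^-6 ≪ 0.884, so the approximation is valid.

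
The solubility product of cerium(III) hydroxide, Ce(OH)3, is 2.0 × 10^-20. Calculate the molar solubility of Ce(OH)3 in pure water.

Ce(OH)3(s) <=> Ce^3+ + 3 OH^-
Ksp = [Ce^3+][OH^-]^3
With molar solubility s: [Ce^3+] = s, [OH^-] = 3s.
Substituting: Ksp = s(3s)^3 = 27s^4
Solving, s = (2.0 × 10^-20/27)^(1/4) = 5.2 × 10^-6 M

s ≈ 5.2 × 10^-6 M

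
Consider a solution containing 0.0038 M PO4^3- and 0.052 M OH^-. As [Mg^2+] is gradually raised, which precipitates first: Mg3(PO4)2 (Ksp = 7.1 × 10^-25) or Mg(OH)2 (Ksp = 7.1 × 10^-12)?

Precipitation of each salt starts when its ion product equals its Ksp.
For Mg3(PO4)2: 7.1 × 10^-25 = (0.0038)^2 × [Mg^2+]^3  ⇒  [Mg^2+] = 3.7 x 10^-7 M.
For Mg(OH)2: 7.1 × 10^-12 = (0.052)^2 × [Mg^2+]  ⇒  [Mg^2+] = 2.6 × 10^-9 M.
The salt with the lower threshold [Mg^2+] precipitates first: Mg(OH)2.

Mg(OH)2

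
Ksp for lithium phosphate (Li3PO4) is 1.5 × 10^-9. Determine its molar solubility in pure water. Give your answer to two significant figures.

Li3PO4(s) ⇌ 3 Li^+(aq) + PO4^3-(aq)
Ksp = [Li^+]^3[PO4^3-]
With molar solubility s: [Li^+] = 3s, [PO4^3-] = s.
Substituting: Ksp = (3s)^3s = 27s^4
Solving, s = (1.5 × 10^-9/27)^(1/4) = 2.7 x 10^-3 M

s ≈ 2.7 × 10^-3 M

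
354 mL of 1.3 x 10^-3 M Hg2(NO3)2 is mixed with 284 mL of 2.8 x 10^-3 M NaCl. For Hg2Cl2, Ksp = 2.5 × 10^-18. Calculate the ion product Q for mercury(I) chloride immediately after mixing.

Q = 1.1 x 10^-9

Total volume = 354 + 284 = 638 mL.
[Hg2^2+] = 1.3 x 10^-3 × (354/638) = 7.21 × 10^-4 M
[Cl^-] = 2.8 x 10^-3 × (284/638) = 1.25 x 10^-3 M
Hg2Cl2(s) <=> Hg2^2+ + 2 Cl^-, so Q = [Hg2^2+][Cl^-]^2
Q = (7.21 x 10^-4)(1.25 x 10^-3)^2 = 1.1 × 10^-9
Q > Ksp, so Hg2Cl2 will precipitate.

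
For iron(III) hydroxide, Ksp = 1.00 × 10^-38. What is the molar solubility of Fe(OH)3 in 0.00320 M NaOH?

s = 3.05e-31 M

Fe(OH)3(s) <=> Fe^3+(aq) + 3 OH^-(aq)
Ksp = [Fe^3+][OH^-]^3
Let s be the molar solubility in this solution. [Fe^3+] = s, [OH^-] = 0.00320 + 3s ≈ 0.00320 (common-ion effect: OH^- is already 0.00320 M).
Ksp ≈ s × (0.00320)^3
s = 3.05 × 10^-31 M
Check: 3s = 9.2 × 10^-31 ≪ 0.00320, so the approximation is valid.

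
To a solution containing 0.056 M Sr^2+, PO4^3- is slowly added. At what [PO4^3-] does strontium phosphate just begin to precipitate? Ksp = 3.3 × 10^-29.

Sr3(PO4)2(s) <=> 3 Sr^2+(aq) + 2 PO4^3-(aq)
Ksp = [Sr^2+]^3[PO4^3-]^2
Precipitation begins when Q = Ksp. With [Sr^2+] = 0.056 M:
3.3 × 10^-29 = (0.056)^3 × [PO4^3-]^2
[PO4^3-] = (3.3 × 10^-29 / 1.76 x 10^-4)^(1/2) = 4.3 x 10^-13 M

[PO4^3-] = 4.3e-13 M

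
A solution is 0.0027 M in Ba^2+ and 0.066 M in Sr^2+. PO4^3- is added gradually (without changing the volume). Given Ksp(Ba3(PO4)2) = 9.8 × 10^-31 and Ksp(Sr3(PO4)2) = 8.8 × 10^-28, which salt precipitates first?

Precipitation of each salt starts when its ion product equals its Ksp.
For Ba3(PO4)2: 9.8 × 10^-31 = (0.0027)^3 × [PO4^3-]^2  ⇒  [PO4^3-] = 7.1 × 10^-12 M.
For Sr3(PO4)2: 8.8 × 10^-28 = (0.066)^3 × [PO4^3-]^2  ⇒  [PO4^3-] = 1.7 × 10^-12 M.
The salt with the lower threshold [PO4^3-] precipitates first: Sr3(PO4)2.

Sr3(PO4)2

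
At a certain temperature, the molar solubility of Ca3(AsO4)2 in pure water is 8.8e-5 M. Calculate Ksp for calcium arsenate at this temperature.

Ca3(AsO4)2(s) ⇌ 3 Ca^2+ + 2 AsO4^3-
Let s = molar solubility. Then [Ca^2+] = 3s and [AsO4^3-] = 2s.
Ksp = [Ca^2+]^3[AsO4^3-]^2
Substituting: Ksp = (3s)^3(2s)^2 = 108s^5
With s = 8.8 x 10^-5: Ksp = 5.7 x 10^-19

5.7e-19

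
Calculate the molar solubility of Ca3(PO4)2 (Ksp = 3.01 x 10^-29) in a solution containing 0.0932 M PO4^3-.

s = 5.04 x 10^-10 M

Ca3(PO4)2(s) ⇌ 3 Ca^2+ + 2 PO4^3-
Ksp = [Ca^2+]^3[PO4^3-]^2
If s mol/L dissolves here, [Ca^2+] = 3s, [PO4^3-] = 0.0932 + 2s ≈ 0.0932 (Ksp is small, so little additional dissolves).
Ksp ≈ (3s)^3 × (0.0932)^2
s = 5.04 × 10^-10 M
Check: 2s = 1.0 × 10^-9 ≪ 0.0932, so the approximation is valid.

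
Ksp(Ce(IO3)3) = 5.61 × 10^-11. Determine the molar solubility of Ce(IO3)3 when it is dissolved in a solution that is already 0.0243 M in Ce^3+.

4.41e-4 M

Ce(IO3)3(s) ⇌ Ce^3+(aq) + 3 IO3^-(aq)
Ksp = [Ce^3+][IO3^-]^3
If s mol/L dissolves here, [Ce^3+] = 0.0243 + s ≈ 0.0243, [IO3^-] = 3s (Ksp is small, so little additional dissolves).
Ksp ≈ 0.0243 × (3s)^3
s = 4.41 × 10^-4 M
Check: s = 4.4 × 10^-4 ≪ 0.0243, so the approximation is valid.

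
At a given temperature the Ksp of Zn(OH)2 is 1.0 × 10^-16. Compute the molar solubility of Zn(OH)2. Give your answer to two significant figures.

Zn(OH)2(s) ⇌ Zn^2+(aq) + 2 OH^-(aq)
Ksp = [Zn^2+][OH^-]^2
Let s = molar solubility. Then [Zn^2+] = s and [OH^-] = 2s.
So Ksp = s × (2s)^2 = 4s^3
s = (1.0 × 10^-16 / 4)^(1/3) = 2.9 × 10^-6 M

2.9 × 10^-6 M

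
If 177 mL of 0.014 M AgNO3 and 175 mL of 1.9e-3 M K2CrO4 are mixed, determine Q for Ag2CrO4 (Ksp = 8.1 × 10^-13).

Total volume = 177 + 175 = 352 mL.
[Ag^+] = 1.4 x 10^-2 × (177/352) = 7.04 × 10^-3 M
[CrO4^2-] = 1.9 × 10^-3 × (175/352) = 9.45 × 10^-4 M
Ag2CrO4(s) ⇌ 2 Ag^+(aq) + CrO4^2-(aq), so Q = [Ag^+]^2[CrO4^2-]
Q = (7.04 × 10^-3)^2(9.45 x 10^-4) = 4.7 × 10^-8
Q > Ksp, so Ag2CrO4 will precipitate.

Q = 4.7e-8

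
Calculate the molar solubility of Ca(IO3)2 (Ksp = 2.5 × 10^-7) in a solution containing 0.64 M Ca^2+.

Ca(IO3)2(s) ⇌ Ca^2+ + 2 IO3^-
Ksp = [Ca^2+][IO3^-]^2
Let s be the molar solubility in this solution. [Ca^2+] = 0.64 + s ≈ 0.64, [IO3^-] = 2s (common-ion effect: Ca^2+ is already 0.64 M).
Ksp ≈ 0.64 × (2s)^2
s = 3.1 x 10^-4 M
Check: s = 3.1 x 10^-4 ≪ 0.64, so the approximation is valid.

s ≈ 3.1 x 10^-4 M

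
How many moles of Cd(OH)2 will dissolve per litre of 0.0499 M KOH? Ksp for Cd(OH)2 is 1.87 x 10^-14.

Cd(OH)2(s) ⇌ Cd^2+(aq) + 2 OH^-(aq)
Ksp = [Cd^2+][OH^-]^2
Let s be the molar solubility in this solution. [Cd^2+] = s, [OH^-] = 0.0499 + 2s ≈ 0.0499 (Ksp is small, so little additional dissolves).
Ksp ≈ s × (0.0499)^2
s = 7.51 × 10^-12 M
Check: 2s = 1.5 × 10^-11 ≪ 0.0499, so the approximation is valid.

7.51 × 10^-12 M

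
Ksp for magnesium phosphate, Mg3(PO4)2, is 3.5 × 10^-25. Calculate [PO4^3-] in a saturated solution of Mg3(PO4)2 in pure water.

Mg3(PO4)2(s) ⇌ 3 Mg^2+(aq) + 2 PO4^3-(aq)
Ksp = [Mg^2+]^3[PO4^3-]^2
With molar solubility s: [Mg^2+] = 3s, [PO4^3-] = 2s.
So Ksp = (3s)^3 × (2s)^2 = 108s^5
Solving, s = (3.5 × 10^-25/108)^(1/5) = 5.04 x 10^-6 M
[PO4^3-] = 2s = 1.0 × 10^-5 M

[PO4^3-] = 1.0 x 10^-5 M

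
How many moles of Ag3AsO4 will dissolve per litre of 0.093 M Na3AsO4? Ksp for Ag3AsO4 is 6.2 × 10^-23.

Ag3AsO4(s) ⇌ 3 Ag^+ + AsO4^3-
Ksp = [Ag^+]^3[AsO4^3-]
Let s be the molar solubility in this solution. [Ag^+] = 3s, [AsO4^3-] = 0.093 + s ≈ 0.093 (since AsO4^3- from Na3AsO4 dominates).
Ksp ≈ (3s)^3 × 0.093
s = 2.9 x 10^-8 M
Check: s = 2.9 × 10^-8 ≪ 0.093, so the approximation is valid.

s = 2.9 × 10^-8 M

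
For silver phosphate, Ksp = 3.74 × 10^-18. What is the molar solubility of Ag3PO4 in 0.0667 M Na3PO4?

Ag3PO4(s) <=> 3 Ag^+ + PO4^3-
Ksp = [Ag^+]^3[PO4^3-]
Let s be the molar solubility in this solution. [Ag^+] = 3s, [PO4^3-] = 0.0667 + s ≈ 0.0667 (common-ion effect: PO4^3- is already 0.0667 M).
Ksp ≈ (3s)^3 × 0.0667
s = 1.28 × 10^-6 M
Check: s = 1.3 × 10^-6 ≪ 0.0667, so the approximation is valid.

s = 1.28 × 10^-6 M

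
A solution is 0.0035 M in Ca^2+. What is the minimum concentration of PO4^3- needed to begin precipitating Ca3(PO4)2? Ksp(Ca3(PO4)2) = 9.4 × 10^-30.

Ca3(PO4)2(s) ⇌ 3 Ca^2+ + 2 PO4^3-
Ksp = [Ca^2+]^3[PO4^3-]^2
Precipitation begins when Q = Ksp. With [Ca^2+] = 0.0035 M:
9.4 × 10^-30 = (0.0035)^3 × [PO4^3-]^2
[PO4^3-] = (9.4 × 10^-30 / 4.29 × 10^-8)^(1/2) = 1.5 x 10^-11 M

1.5 × 10^-11 M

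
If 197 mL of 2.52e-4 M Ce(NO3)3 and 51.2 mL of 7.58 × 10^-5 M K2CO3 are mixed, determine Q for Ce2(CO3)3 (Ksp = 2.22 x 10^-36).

1.53 × 10^-22

Total volume = 197 + 51.2 = 248.2 mL.
[Ce^3+] = 2.52 × 10^-4 × (197/248.2) = 2.000 × 10^-4 M
[CO3^2-] = 7.58 × 10^-5 × (51.2/248.2) = 1.564 × 10^-5 M
Ce2(CO3)3(s) <=> 2 Ce^3+ + 3 CO3^2-, so Q = [Ce^3+]^2[CO3^2-]^3
Q = (2.000 × 10^-4)^2(1.564 × 10^-5)^3 = 1.53 × 10^-22
Q > Ksp, so Ce2(CO3)3 will precipitate.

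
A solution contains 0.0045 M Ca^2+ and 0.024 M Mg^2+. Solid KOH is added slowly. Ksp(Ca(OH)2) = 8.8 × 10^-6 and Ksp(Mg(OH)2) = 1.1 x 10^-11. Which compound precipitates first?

Mg(OH)2

Each salt begins to precipitate when Q = Ksp, i.e. when [OH^-] reaches its threshold.
For Ca(OH)2: 8.8 × 10^-6 = 0.0045 × [OH^-]^2  ⇒  [OH^-] = 4.4 × 10^-2 M.
For Mg(OH)2: 1.1 x 10^-11 = 0.024 × [OH^-]^2  ⇒  [OH^-] = 2.1 × 10^-5 M.
The salt with the lower threshold [OH^-] precipitates first: Mg(OH)2.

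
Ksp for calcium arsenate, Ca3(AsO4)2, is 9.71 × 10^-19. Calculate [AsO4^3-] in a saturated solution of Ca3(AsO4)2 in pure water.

Ca3(AsO4)2(s) ⇌ 3 Ca^2+(aq) + 2 AsO4^3-(aq)
Ksp = [Ca^2+]^3[AsO4^3-]^2
With molar solubility s: [Ca^2+] = 3s, [AsO4^3-] = 2s.
Ksp = (3s)^3(2s)^2 = 108s^5
s^5 = 9.71 × 10^-19 / 108, so s = 9.789 × 10^-5 M
[AsO4^3-] = 2s = 1.96 x 10^-4 M

[AsO4^3-] = 1.96 × 10^-4 M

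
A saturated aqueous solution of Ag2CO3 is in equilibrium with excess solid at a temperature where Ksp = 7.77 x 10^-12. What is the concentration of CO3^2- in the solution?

Ag2CO3(s) <=> 2 Ag^+(aq) + CO3^2-(aq)
Ksp = [Ag^+]^2[CO3^2-]
With molar solubility s: [Ag^+] = 2s, [CO3^2-] = s.
So Ksp = (2s)^2 × s = 4s^3
Solving, s = (7.77 x 10^-12/4)^(1/3) = 1.248 × 10^-4 M
[CO3^2-] = s = 1.25 × 10^-4 M

1.25 x 10^-4 M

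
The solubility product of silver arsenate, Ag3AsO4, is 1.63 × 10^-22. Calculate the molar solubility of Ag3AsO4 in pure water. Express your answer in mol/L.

s = 1.57 x 10^-6 M

Ag3AsO4(s) ⇌ 3 Ag^+(aq) + AsO4^3-(aq)
Ksp = [Ag^+]^3[AsO4^3-]
Let s = molar solubility. Then [Ag^+] = 3s and [AsO4^3-] = s.
So Ksp = (3s)^3 × s = 27s^4
Solving, s = (1.63 × 10^-22/27)^(1/4) = 1.57 × 10^-6 M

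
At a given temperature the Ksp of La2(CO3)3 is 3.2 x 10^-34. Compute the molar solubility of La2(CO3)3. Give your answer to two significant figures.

La2(CO3)3(s) ⇌ 2 La^3+ + 3 CO3^2-
Ksp = [La^3+]^2[CO3^2-]^3
If s mol/L of La2(CO3)3 dissolves, [La^3+] = 2s and [CO3^2-] = 3s.
So Ksp = (2s)^2 × (3s)^3 = 108s^5
s^5 = 3.2 x 10^-34 / 108, so s = 7.8 × 10^-8 M

s = 7.8e-8 M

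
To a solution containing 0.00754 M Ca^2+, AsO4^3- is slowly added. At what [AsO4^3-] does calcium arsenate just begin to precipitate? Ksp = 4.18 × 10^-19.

Ca3(AsO4)2(s) ⇌ 3 Ca^2+(aq) + 2 AsO4^3-(aq)
Ksp = [Ca^2+]^3[AsO4^3-]^2
Precipitation begins when Q = Ksp. With [Ca^2+] = 0.00754 M:
4.18 × 10^-19 = (0.00754)^3 × [AsO4^3-]^2
[AsO4^3-] = (4.18 × 10^-19 / 4.287 × 10^-7)^(1/2) = 9.87 × 10^-7 M

9.87 × 10^-7 M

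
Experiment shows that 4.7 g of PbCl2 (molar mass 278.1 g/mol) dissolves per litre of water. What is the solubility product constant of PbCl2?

Molar solubility s = (4.7 g/L) / (278.1 g/mol) = 1.69 × 10^-2 M.
PbCl2(s) ⇌ Pb^2+ + 2 Cl^-
For each mole of PbCl2 that dissolves: [Pb^2+] = s, [Cl^-] = 2s.
Ksp = [Pb^2+][Cl^-]^2
Substituting: Ksp = s(2s)^2 = 4s^3
With s = 1.69 × 10^-2: Ksp = 1.9 x 10^-5

1.9 x 10^-5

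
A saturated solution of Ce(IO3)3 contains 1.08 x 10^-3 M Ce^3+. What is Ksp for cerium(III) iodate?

Ksp = 3.67e-11

Ce(IO3)3(s) <=> Ce^3+ + 3 IO3^-
Stoichiometry gives [IO3^-] = (3/1)[Ce^3+] = 3.240 × 10^-3 M.
Ksp = [Ce^3+][IO3^-]^3
Ksp = 1.08 x 10^-3 × (3.240 × 10^-3)^3 = 3.67 x 10^-11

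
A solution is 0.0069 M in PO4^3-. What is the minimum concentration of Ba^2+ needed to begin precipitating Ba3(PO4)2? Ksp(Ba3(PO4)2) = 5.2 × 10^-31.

[Ba^2+] = 2.2e-9 M

Ba3(PO4)2(s) ⇌ 3 Ba^2+ + 2 PO4^3-
Ksp = [Ba^2+]^3[PO4^3-]^2
Precipitation begins when Q = Ksp. With [PO4^3-] = 0.0069 M:
5.2 × 10^-31 = (0.0069)^2 × [Ba^2+]^3
[Ba^2+] = (5.2 × 10^-31 / 4.76 × 10^-5)^(1/3) = 2.2 × 10^-9 M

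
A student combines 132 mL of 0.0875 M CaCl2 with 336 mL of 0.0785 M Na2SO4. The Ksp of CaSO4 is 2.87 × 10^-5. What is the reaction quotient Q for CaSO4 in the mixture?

Total volume = 132 + 336 = 468 mL.
[Ca^2+] = 8.75 × 10^-2 × (132/468) = 2.468 x 10^-2 M
[SO4^2-] = 7.85 × 10^-2 × (336/468) = 5.636 × 10^-2 M
CaSO4(s) <=> Ca^2+(aq) + SO4^2-(aq), so Q = [Ca^2+][SO4^2-]
Q = (2.468 × 10^-2)(5.636 x 10^-2) = 1.39 × 10^-3
Q > Ksp, so CaSO4 will precipitate.

Q = 1.39 x 10^-3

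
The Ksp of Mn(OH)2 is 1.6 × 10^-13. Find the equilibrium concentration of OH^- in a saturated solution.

[OH^-] = 6.8 x 10^-5 M

Mn(OH)2(s) ⇌ Mn^2+(aq) + 2 OH^-(aq)
Ksp = [Mn^2+][OH^-]^2
If s mol/L of Mn(OH)2 dissolves, [Mn^2+] = s and [OH^-] = 2s.
So Ksp = s × (2s)^2 = 4s^3
Solving, s = (1.6 × 10^-13/4)^(1/3) = 3.42 × 10^-5 M
[OH^-] = 2s = 6.8 × 10^-5 M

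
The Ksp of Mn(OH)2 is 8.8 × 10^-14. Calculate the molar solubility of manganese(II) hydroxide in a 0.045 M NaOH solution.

Mn(OH)2(s) ⇌ Mn^2+ + 2 OH^-
Ksp = [Mn^2+][OH^-]^2
Let s = moles of Mn(OH)2 that dissolve per litre. [Mn^2+] = s, [OH^-] = 0.045 + 2s ≈ 0.045 (Ksp is small, so little additional dissolves).
Ksp ≈ s × (0.045)^2
s = 4.3 × 10^-11 M
Check: 2s = 8.7 × 10^-11 ≪ 0.045, so the approximation is valid.

s = 4.3 × 10^-11 M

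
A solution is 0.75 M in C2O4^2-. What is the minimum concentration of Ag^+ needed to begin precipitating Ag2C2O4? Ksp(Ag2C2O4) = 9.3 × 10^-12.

Ag2C2O4(s) <=> 2 Ag^+ + C2O4^2-
Ksp = [Ag^+]^2[C2O4^2-]
Precipitation begins when Q = Ksp. With [C2O4^2-] = 0.75 M:
9.3 × 10^-12 = (0.75) × [Ag^+]^2
[Ag^+] = (9.3 × 10^-12 / 7.5 × 10^-1)^(1/2) = 3.5 × 10^-6 M

[Ag^+] ≈ 3.5e-6 M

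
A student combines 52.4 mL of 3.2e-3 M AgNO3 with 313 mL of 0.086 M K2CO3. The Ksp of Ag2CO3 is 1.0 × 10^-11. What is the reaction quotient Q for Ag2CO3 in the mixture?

1.6 × 10^-8

Total volume = 52.4 + 313 = 365.4 mL.
[Ag^+] = 3.2 x 10^-3 × (52.4/365.4) = 4.59 × 10^-4 M
[CO3^2-] = 8.6 × 10^-2 × (313/365.4) = 7.37 × 10^-2 M
Ag2CO3(s) ⇌ 2 Ag^+ + CO3^2-, so Q = [Ag^+]^2[CO3^2-]
Q = (4.59 x 10^-4)^2(7.37 x 10^-2) = 1.6 × 10^-8
Q > Ksp, so Ag2CO3 will precipitate.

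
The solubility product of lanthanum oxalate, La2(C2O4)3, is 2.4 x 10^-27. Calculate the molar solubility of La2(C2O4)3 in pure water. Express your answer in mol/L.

La2(C2O4)3(s) ⇌ 2 La^3+(aq) + 3 C2O4^2-(aq)
Ksp = [La^3+]^2[C2O4^2-]^3
If s mol/L of La2(C2O4)3 dissolves, [La^3+] = 2s and [C2O4^2-] = 3s.
Substituting: Ksp = (2s)^2(3s)^3 = 108s^5
Solving, s = (2.4 x 10^-27/108)^(1/5) = 1.9 × 10^-6 M

s = 1.9 × 10^-6 M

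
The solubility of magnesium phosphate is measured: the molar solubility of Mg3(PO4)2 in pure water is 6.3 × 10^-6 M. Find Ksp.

Mg3(PO4)2(s) <=> 3 Mg^2+(aq) + 2 PO4^3-(aq)
Let s = molar solubility. Then [Mg^2+] = 3s and [PO4^3-] = 2s.
Ksp = [Mg^2+]^3[PO4^3-]^2
Substituting: Ksp = (3s)^3(2s)^2 = 108s^5
With s = 6.3 × 10^-6: Ksp = 1.1 × 10^-24

Ksp ≈ 1.1 x 10^-24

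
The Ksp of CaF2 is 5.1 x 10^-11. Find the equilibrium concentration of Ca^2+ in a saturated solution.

2.3 × 10^-4 M

CaF2(s) ⇌ Ca^2+ + 2 F^-
Ksp = [Ca^2+][F^-]^2
Let s = molar solubility. Then [Ca^2+] = s and [F^-] = 2s.
Substituting: Ksp = s(2s)^2 = 4s^3
s = (5.1 x 10^-11 / 4)^(1/3) = 2.34 × 10^-4 M
[Ca^2+] = s = 2.3 × 10^-4 M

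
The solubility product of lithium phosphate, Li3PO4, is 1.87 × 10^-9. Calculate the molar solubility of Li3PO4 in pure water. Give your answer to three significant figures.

s = 2.88 x 10^-3 M

Li3PO4(s) ⇌ 3 Li^+ + PO4^3-
Ksp = [Li^+]^3[PO4^3-]
With molar solubility s: [Li^+] = 3s, [PO4^3-] = s.
Ksp = (3s)^3s = 27s^4
s = (1.87 × 10^-9 / 27)^(1/4) = 2.88 × 10^-3 M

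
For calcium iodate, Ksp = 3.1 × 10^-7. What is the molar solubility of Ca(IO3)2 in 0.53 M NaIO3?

Ca(IO3)2(s) ⇌ Ca^2+(aq) + 2 IO3^-(aq)
Ksp = [Ca^2+][IO3^-]^2
Let s be the molar solubility in this solution. [Ca^2+] = s, [IO3^-] = 0.53 + 2s ≈ 0.53 (Ksp is small, so little additional dissolves).
Ksp ≈ s × (0.53)^2
s = 1.1 x 10^-6 M
Check: 2s = 2.2 x 10^-6 ≪ 0.53, so the approximation is valid.

s ≈ 1.1 × 10^-6 M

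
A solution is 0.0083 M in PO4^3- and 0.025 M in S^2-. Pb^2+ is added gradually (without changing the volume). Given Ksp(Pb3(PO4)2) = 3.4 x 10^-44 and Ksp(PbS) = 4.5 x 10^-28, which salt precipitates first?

PbS

Precipitation of each salt starts when its ion product equals its Ksp.
For Pb3(PO4)2: 3.4 x 10^-44 = (0.0083)^2 × [Pb^2+]^3  ⇒  [Pb^2+] = 7.9 × 10^-14 M.
For PbS: 4.5 x 10^-28 = 0.025 × [Pb^2+]  ⇒  [Pb^2+] = 1.8 × 10^-26 M.
The salt with the lower threshold [Pb^2+] precipitates first: PbS.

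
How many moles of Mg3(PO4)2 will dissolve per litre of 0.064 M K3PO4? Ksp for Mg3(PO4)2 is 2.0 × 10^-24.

s ≈ 2.6e-8 M

Mg3(PO4)2(s) <=> 3 Mg^2+(aq) + 2 PO4^3-(aq)
Ksp = [Mg^2+]^3[PO4^3-]^2
Let s = moles of Mg3(PO4)2 that dissolve per litre. [Mg^2+] = 3s, [PO4^3-] = 0.064 + 2s ≈ 0.064 (common-ion effect: PO4^3- is already 0.064 M).
Ksp ≈ (3s)^3 × (0.064)^2
s = 2.6 × 10^-8 M
Check: 2s = 5.2 × 10^-8 ≪ 0.064, so the approximation is valid.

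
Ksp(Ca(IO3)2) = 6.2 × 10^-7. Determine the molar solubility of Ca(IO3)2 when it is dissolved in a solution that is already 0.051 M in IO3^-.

s ≈ 2.4 × 10^-4 M

Ca(IO3)2(s) <=> Ca^2+(aq) + 2 IO3^-(aq)
Ksp = [Ca^2+][IO3^-]^2
Let s be the molar solubility in this solution. [Ca^2+] = s, [IO3^-] = 0.051 + 2s ≈ 0.051 (since the IO3^- already present dominates).
Ksp ≈ s × (0.051)^2
s = 2.4 × 10^-4 M
Check: 2s = 4.8 × 10^-4 ≪ 0.051, so the approximation is valid.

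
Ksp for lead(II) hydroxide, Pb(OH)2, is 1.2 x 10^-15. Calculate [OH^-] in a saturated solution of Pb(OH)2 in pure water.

[OH^-] ≈ 1.3 x 10^-5 M

Pb(OH)2(s) <=> Pb^2+(aq) + 2 OH^-(aq)
Ksp = [Pb^2+][OH^-]^2
If s mol/L of Pb(OH)2 dissolves, [Pb^2+] = s and [OH^-] = 2s.
Substituting: Ksp = s(2s)^2 = 4s^3
s = (1.2 x 10^-15 / 4)^(1/3) = 6.69 x 10^-6 M
[OH^-] = 2s = 1.3 × 10^-5 M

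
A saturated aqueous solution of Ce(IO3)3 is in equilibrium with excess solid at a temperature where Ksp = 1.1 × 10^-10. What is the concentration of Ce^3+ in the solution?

Ce(IO3)3(s) ⇌ Ce^3+ + 3 IO3^-
Ksp = [Ce^3+][IO3^-]^3
For each mole of Ce(IO3)3 that dissolves: [Ce^3+] = s, [IO3^-] = 3s.
Substituting: Ksp = s(3s)^3 = 27s^4
Solving, s = (1.1 × 10^-10/27)^(1/4) = 1.42 × 10^-3 M
[Ce^3+] = s = 1.4 × 10^-3 M

[Ce^3+] = 1.4 × 10^-3 M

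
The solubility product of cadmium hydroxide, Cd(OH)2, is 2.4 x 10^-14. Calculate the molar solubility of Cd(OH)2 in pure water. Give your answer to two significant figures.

Cd(OH)2(s) <=> Cd^2+(aq) + 2 OH^-(aq)
Ksp = [Cd^2+][OH^-]^2
With molar solubility s: [Cd^2+] = s, [OH^-] = 2s.
Ksp = s(2s)^2 = 4s^3
s = (2.4 x 10^-14 / 4)^(1/3) = 1.8 × 10^-5 M

1.8e-5 M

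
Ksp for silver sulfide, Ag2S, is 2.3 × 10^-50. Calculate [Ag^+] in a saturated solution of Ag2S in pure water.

[Ag^+] ≈ 3.6e-17 M

Ag2S(s) <=> 2 Ag^+(aq) + S^2-(aq)
Ksp = [Ag^+]^2[S^2-]
Let s = molar solubility. Then [Ag^+] = 2s and [S^2-] = s.
Ksp = (2s)^2s = 4s^3
Solving, s = (2.3 × 10^-50/4)^(1/3) = 1.79 x 10^-17 M
[Ag^+] = 2s = 3.6 × 10^-17 M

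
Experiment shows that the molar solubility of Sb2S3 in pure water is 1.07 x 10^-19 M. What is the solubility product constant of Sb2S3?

Ksp = 1.51e-93

Sb2S3(s) ⇌ 2 Sb^3+ + 3 S^2-
With molar solubility s: [Sb^3+] = 2s, [S^2-] = 3s.
Ksp = [Sb^3+]^2[S^2-]^3
So Ksp = (2s)^2 × (3s)^3 = 108s^5
With s = 1.07 × 10^-19: Ksp = 1.51 x 10^-93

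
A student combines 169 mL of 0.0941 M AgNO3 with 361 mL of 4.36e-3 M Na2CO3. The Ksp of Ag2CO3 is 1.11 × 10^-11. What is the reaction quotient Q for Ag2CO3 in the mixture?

2.67 × 10^-6

Total volume = 169 + 361 = 530 mL.
[Ag^+] = 9.41 × 10^-2 × (169/530) = 3.001 × 10^-2 M
[CO3^2-] = 4.36 × 10^-3 × (361/530) = 2.970 × 10^-3 M
Ag2CO3(s) ⇌ 2 Ag^+ + CO3^2-, so Q = [Ag^+]^2[CO3^2-]
Q = (3.001 x 10^-2)^2(2.970 × 10^-3) = 2.67 x 10^-6
Q > Ksp, so Ag2CO3 will precipitate.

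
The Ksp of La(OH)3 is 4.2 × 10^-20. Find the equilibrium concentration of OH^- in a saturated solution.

La(OH)3(s) ⇌ La^3+(aq) + 3 OH^-(aq)
Ksp = [La^3+][OH^-]^3
For each mole of La(OH)3 that dissolves: [La^3+] = s, [OH^-] = 3s.
So Ksp = s × (3s)^3 = 27s^4
s = (4.2 × 10^-20 / 27)^(1/4) = 6.28 x 10^-6 M
[OH^-] = 3s = 1.9 × 10^-5 M

[OH^-] = 1.9e-5 M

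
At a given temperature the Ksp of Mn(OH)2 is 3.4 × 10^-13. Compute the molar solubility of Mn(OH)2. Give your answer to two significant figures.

Mn(OH)2(s) ⇌ Mn^2+ + 2 OH^-
Ksp = [Mn^2+][OH^-]^2
Let s = molar solubility. Then [Mn^2+] = s and [OH^-] = 2s.
So Ksp = s × (2s)^2 = 4s^3
s = (3.4 × 10^-13 / 4)^(1/3) = 4.4 x 10^-5 M

4.4 × 10^-5 M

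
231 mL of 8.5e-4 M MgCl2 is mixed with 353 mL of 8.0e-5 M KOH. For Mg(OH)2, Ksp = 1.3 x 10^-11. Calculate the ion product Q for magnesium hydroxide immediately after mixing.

7.9e-13

Total volume = 231 + 353 = 584 mL.
[Mg^2+] = 8.5 x 10^-4 × (231/584) = 3.36 × 10^-4 M
[OH^-] = 8.0 × 10^-5 × (353/584) = 4.84 × 10^-5 M
Mg(OH)2(s) ⇌ Mg^2+ + 2 OH^-, so Q = [Mg^2+][OH^-]^2
Q = (3.36 × 10^-4)(4.84 × 10^-5)^2 = 7.9 x 10^-13
Q < Ksp, so no precipitate of Mg(OH)2 forms.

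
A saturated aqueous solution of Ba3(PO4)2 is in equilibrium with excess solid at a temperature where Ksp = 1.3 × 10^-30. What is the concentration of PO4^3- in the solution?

Ba3(PO4)2(s) ⇌ 3 Ba^2+(aq) + 2 PO4^3-(aq)
Ksp = [Ba^2+]^3[PO4^3-]^2
With molar solubility s: [Ba^2+] = 3s, [PO4^3-] = 2s.
Substituting: Ksp = (3s)^3(2s)^2 = 108s^5
s^5 = 1.3 × 10^-30 / 108, so s = 4.13 × 10^-7 M
[PO4^3-] = 2s = 8.3 x 10^-7 M

8.3 x 10^-7 M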